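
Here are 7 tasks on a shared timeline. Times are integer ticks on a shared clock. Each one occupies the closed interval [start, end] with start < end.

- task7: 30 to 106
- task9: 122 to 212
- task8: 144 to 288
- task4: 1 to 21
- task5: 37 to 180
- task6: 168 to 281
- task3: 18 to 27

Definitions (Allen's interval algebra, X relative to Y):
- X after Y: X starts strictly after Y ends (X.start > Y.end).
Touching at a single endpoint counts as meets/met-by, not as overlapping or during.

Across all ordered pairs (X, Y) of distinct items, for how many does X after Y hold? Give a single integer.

13

Checking all 42 ordered pairs for relation 'after'; matching pairs in alphabetical order:
(task5, task3): task5 after task3 ✓
(task5, task4): task5 after task4 ✓
(task6, task3): task6 after task3 ✓
(task6, task4): task6 after task4 ✓
(task6, task7): task6 after task7 ✓
(task7, task3): task7 after task3 ✓
(task7, task4): task7 after task4 ✓
(task8, task3): task8 after task3 ✓
(task8, task4): task8 after task4 ✓
(task8, task7): task8 after task7 ✓
(task9, task3): task9 after task3 ✓
(task9, task4): task9 after task4 ✓
(task9, task7): task9 after task7 ✓
Count: 13.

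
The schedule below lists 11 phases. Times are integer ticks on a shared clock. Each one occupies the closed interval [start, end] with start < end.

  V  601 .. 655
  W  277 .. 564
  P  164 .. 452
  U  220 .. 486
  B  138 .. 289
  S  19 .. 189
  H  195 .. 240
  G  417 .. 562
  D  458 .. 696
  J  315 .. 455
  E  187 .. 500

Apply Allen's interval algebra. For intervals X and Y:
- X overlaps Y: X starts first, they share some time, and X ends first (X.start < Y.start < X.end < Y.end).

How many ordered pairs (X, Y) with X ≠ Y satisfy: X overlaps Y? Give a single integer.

22

Checking all 110 ordered pairs for relation 'overlaps'; matching pairs in alphabetical order:
(B, E): B overlaps E ✓
(B, P): B overlaps P ✓
(B, U): B overlaps U ✓
(B, W): B overlaps W ✓
(E, D): E overlaps D ✓
(E, G): E overlaps G ✓
(E, W): E overlaps W ✓
(G, D): G overlaps D ✓
(H, U): H overlaps U ✓
(J, G): J overlaps G ✓
(P, E): P overlaps E ✓
(P, G): P overlaps G ✓
(P, J): P overlaps J ✓
(P, U): P overlaps U ✓
(P, W): P overlaps W ✓
(S, B): S overlaps B ✓
(S, E): S overlaps E ✓
(S, P): S overlaps P ✓
(U, D): U overlaps D ✓
(U, G): U overlaps G ✓
(U, W): U overlaps W ✓
(W, D): W overlaps D ✓
Count: 22.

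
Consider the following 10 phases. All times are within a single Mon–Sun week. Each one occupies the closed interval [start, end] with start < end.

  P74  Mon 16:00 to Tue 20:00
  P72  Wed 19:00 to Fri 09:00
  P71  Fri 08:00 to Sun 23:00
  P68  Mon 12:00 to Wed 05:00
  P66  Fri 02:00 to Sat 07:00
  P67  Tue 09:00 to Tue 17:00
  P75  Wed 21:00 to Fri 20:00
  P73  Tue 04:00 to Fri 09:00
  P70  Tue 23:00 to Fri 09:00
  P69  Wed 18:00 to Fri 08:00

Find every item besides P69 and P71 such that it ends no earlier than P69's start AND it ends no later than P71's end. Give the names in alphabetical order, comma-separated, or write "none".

Conditions: its end is no earlier than P69's start (X.end >= Wed 18:00) AND its end is no later than P71's end (X.end <= Sun 23:00).
P66: end Sat 07:00 >= Wed 18:00? ✓; end Sat 07:00 <= Sun 23:00? ✓ → yes.
P67: end Tue 17:00 >= Wed 18:00? ✗; end Tue 17:00 <= Sun 23:00? ✓ → no.
P68: end Wed 05:00 >= Wed 18:00? ✗; end Wed 05:00 <= Sun 23:00? ✓ → no.
P70: end Fri 09:00 >= Wed 18:00? ✓; end Fri 09:00 <= Sun 23:00? ✓ → yes.
P72: end Fri 09:00 >= Wed 18:00? ✓; end Fri 09:00 <= Sun 23:00? ✓ → yes.
P73: end Fri 09:00 >= Wed 18:00? ✓; end Fri 09:00 <= Sun 23:00? ✓ → yes.
P74: end Tue 20:00 >= Wed 18:00? ✗; end Tue 20:00 <= Sun 23:00? ✓ → no.
P75: end Fri 20:00 >= Wed 18:00? ✓; end Fri 20:00 <= Sun 23:00? ✓ → yes.
Result: P66, P70, P72, P73, P75.

P66, P70, P72, P73, P75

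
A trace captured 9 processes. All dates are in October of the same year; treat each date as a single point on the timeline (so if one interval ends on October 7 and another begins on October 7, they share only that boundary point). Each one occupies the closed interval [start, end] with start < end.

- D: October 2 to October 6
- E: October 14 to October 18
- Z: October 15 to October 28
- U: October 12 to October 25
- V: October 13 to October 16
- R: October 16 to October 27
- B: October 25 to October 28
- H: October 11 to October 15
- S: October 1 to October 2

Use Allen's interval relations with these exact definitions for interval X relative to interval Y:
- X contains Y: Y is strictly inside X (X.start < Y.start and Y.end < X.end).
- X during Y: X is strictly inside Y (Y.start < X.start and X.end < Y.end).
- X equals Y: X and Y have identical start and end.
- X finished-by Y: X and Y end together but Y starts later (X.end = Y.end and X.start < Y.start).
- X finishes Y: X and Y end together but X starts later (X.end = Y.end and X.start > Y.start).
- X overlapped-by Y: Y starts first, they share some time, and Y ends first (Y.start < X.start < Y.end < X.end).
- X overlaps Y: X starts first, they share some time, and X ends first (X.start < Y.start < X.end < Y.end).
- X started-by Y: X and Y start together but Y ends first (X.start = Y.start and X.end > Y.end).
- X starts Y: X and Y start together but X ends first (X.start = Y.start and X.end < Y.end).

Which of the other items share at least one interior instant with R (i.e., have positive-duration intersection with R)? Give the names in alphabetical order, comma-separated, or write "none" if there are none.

B, E, U, Z

Target R = [October 16, October 27].
B [October 25, October 28] → overlapped-by → yes.
D [October 2, October 6] → before → no.
E [October 14, October 18] → overlaps → yes.
H [October 11, October 15] → before → no.
S [October 1, October 2] → before → no.
U [October 12, October 25] → overlaps → yes.
V [October 13, October 16] → meets → no.
Z [October 15, October 28] → contains → yes.
Result: B, E, U, Z.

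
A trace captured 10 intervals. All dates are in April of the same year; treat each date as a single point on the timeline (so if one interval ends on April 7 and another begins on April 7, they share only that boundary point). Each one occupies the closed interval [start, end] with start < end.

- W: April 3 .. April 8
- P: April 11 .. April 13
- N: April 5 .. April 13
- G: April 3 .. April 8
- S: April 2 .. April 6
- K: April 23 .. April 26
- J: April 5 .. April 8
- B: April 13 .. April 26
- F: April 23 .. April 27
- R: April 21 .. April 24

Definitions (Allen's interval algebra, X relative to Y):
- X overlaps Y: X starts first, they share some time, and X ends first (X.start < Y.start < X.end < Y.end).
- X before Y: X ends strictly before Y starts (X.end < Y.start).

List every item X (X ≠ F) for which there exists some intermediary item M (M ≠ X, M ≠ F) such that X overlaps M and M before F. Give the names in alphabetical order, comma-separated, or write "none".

G, S, W

Target F = [April 23, April 27].
Intermediaries M with M before F: G, J, N, P, S, W.
Via G — items with X overlaps G: S.
Via J — items with X overlaps J: S.
Via N — items with X overlaps N: G, S, W.
Via P — items with X overlaps P: none.
Via S — items with X overlaps S: none.
Via W — items with X overlaps W: S.
Union: G, S, W.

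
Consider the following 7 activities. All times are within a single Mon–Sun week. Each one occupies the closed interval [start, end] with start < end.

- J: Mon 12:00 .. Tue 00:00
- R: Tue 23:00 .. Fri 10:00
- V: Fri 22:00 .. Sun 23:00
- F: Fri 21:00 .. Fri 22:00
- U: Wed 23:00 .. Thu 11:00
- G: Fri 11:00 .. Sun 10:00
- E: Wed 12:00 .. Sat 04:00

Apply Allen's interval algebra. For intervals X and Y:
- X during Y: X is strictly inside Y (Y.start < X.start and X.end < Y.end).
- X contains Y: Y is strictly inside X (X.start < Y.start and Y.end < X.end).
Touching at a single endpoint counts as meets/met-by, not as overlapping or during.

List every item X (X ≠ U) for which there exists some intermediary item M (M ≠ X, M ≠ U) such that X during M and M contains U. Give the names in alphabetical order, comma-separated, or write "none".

F

Target U = [Wed 23:00, Thu 11:00].
Intermediaries M with M contains U: E, R.
Via E — items with X during E: F.
Via R — items with X during R: none.
Union: F.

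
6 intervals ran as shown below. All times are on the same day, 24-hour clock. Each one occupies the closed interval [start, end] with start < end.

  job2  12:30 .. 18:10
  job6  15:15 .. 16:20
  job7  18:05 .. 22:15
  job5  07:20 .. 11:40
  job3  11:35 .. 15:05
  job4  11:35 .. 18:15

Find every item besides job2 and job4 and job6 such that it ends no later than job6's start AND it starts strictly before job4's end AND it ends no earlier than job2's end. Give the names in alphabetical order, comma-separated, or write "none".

none

Conditions: its end is no later than job6's start (X.end <= 15:15) AND its start is strictly before job4's end (X.start < 18:15) AND its end is no earlier than job2's end (X.end >= 18:10).
job3: end 15:05 <= 15:15? ✓; start 11:35 < 18:15? ✓; end 15:05 >= 18:10? ✗ → no.
job5: end 11:40 <= 15:15? ✓; start 07:20 < 18:15? ✓; end 11:40 >= 18:10? ✗ → no.
job7: end 22:15 <= 15:15? ✗; start 18:05 < 18:15? ✓; end 22:15 >= 18:10? ✓ → no.
Result: none.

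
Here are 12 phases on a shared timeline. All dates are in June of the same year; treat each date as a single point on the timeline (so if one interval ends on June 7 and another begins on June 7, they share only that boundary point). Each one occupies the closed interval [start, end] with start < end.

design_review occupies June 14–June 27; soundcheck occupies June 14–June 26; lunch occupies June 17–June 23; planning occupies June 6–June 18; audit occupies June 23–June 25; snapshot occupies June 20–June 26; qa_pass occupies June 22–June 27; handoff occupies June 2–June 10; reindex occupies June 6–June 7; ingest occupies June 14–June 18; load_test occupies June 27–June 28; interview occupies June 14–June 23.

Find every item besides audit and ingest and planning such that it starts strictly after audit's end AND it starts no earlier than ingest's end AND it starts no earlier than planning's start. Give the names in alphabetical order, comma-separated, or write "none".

load_test

Conditions: its start is strictly after audit's end (X.start > June 25) AND its start is no earlier than ingest's end (X.start >= June 18) AND its start is no earlier than planning's start (X.start >= June 6).
design_review: start June 14 > June 25? ✗; start June 14 >= June 18? ✗; start June 14 >= June 6? ✓ → no.
handoff: start June 2 > June 25? ✗; start June 2 >= June 18? ✗; start June 2 >= June 6? ✗ → no.
interview: start June 14 > June 25? ✗; start June 14 >= June 18? ✗; start June 14 >= June 6? ✓ → no.
load_test: start June 27 > June 25? ✓; start June 27 >= June 18? ✓; start June 27 >= June 6? ✓ → yes.
lunch: start June 17 > June 25? ✗; start June 17 >= June 18? ✗; start June 17 >= June 6? ✓ → no.
qa_pass: start June 22 > June 25? ✗; start June 22 >= June 18? ✓; start June 22 >= June 6? ✓ → no.
reindex: start June 6 > June 25? ✗; start June 6 >= June 18? ✗; start June 6 >= June 6? ✓ → no.
snapshot: start June 20 > June 25? ✗; start June 20 >= June 18? ✓; start June 20 >= June 6? ✓ → no.
soundcheck: start June 14 > June 25? ✗; start June 14 >= June 18? ✗; start June 14 >= June 6? ✓ → no.
Result: load_test.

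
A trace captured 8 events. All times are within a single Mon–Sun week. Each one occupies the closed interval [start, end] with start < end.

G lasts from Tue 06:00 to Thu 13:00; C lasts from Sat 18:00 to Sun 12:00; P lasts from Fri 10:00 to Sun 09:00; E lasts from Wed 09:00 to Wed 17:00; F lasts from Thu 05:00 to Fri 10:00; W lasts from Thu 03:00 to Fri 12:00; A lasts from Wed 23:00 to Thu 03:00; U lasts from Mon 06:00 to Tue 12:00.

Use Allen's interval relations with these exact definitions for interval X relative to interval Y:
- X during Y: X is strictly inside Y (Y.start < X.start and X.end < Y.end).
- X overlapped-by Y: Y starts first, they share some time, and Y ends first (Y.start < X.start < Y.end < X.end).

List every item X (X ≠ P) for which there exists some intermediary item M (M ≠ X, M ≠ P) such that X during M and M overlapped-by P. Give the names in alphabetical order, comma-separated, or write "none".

none

Target P = [Fri 10:00, Sun 09:00].
Intermediaries M with M overlapped-by P: C.
Via C — items with X during C: none.
Union: none.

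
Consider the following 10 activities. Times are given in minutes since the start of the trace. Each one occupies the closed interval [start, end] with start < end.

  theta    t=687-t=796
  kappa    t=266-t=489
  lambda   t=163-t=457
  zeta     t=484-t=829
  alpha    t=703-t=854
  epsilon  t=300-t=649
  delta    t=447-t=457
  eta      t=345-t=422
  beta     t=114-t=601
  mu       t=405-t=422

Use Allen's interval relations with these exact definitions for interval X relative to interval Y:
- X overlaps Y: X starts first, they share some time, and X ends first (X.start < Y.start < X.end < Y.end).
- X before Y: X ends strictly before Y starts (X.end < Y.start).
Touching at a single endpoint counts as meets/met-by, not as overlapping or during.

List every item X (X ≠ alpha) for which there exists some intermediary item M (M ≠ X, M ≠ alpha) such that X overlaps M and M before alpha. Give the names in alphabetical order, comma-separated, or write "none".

Target alpha = [t=703, t=854].
Intermediaries M with M before alpha: beta, delta, epsilon, eta, kappa, lambda, mu.
Via beta — items with X overlaps beta: none.
Via delta — items with X overlaps delta: none.
Via epsilon — items with X overlaps epsilon: beta, kappa, lambda.
Via eta — items with X overlaps eta: none.
Via kappa — items with X overlaps kappa: lambda.
Via lambda — items with X overlaps lambda: none.
Via mu — items with X overlaps mu: none.
Union: beta, kappa, lambda.

beta, kappa, lambda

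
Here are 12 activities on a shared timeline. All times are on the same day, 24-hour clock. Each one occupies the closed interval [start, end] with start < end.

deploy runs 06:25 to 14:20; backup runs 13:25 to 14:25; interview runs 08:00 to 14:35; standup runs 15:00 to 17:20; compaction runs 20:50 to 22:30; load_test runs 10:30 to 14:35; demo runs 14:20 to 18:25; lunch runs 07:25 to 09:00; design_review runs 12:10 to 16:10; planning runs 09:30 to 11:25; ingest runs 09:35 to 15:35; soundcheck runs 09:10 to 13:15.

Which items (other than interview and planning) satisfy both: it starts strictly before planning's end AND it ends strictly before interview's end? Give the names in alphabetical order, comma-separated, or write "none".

Conditions: its start is strictly before planning's end (X.start < 11:25) AND its end is strictly before interview's end (X.end < 14:35).
backup: start 13:25 < 11:25? ✗; end 14:25 < 14:35? ✓ → no.
compaction: start 20:50 < 11:25? ✗; end 22:30 < 14:35? ✗ → no.
demo: start 14:20 < 11:25? ✗; end 18:25 < 14:35? ✗ → no.
deploy: start 06:25 < 11:25? ✓; end 14:20 < 14:35? ✓ → yes.
design_review: start 12:10 < 11:25? ✗; end 16:10 < 14:35? ✗ → no.
ingest: start 09:35 < 11:25? ✓; end 15:35 < 14:35? ✗ → no.
load_test: start 10:30 < 11:25? ✓; end 14:35 < 14:35? ✗ → no.
lunch: start 07:25 < 11:25? ✓; end 09:00 < 14:35? ✓ → yes.
soundcheck: start 09:10 < 11:25? ✓; end 13:15 < 14:35? ✓ → yes.
standup: start 15:00 < 11:25? ✗; end 17:20 < 14:35? ✗ → no.
Result: deploy, lunch, soundcheck.

deploy, lunch, soundcheck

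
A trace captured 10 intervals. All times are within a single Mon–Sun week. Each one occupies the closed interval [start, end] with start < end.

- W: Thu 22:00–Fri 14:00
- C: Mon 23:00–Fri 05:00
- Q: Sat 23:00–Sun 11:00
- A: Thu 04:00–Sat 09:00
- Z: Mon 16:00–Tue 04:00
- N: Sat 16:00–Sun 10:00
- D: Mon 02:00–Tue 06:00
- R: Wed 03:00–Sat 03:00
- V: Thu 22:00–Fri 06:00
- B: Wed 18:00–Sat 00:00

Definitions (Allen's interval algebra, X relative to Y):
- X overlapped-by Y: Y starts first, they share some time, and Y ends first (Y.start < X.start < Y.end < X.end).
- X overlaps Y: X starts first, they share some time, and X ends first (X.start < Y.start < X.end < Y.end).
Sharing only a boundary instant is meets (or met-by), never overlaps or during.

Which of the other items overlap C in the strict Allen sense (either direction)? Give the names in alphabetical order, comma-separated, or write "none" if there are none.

Target C = [Mon 23:00, Fri 05:00].
A [Thu 04:00, Sat 09:00] → overlapped-by → yes.
B [Wed 18:00, Sat 00:00] → overlapped-by → yes.
D [Mon 02:00, Tue 06:00] → overlaps → yes.
N [Sat 16:00, Sun 10:00] → after → no.
Q [Sat 23:00, Sun 11:00] → after → no.
R [Wed 03:00, Sat 03:00] → overlapped-by → yes.
V [Thu 22:00, Fri 06:00] → overlapped-by → yes.
W [Thu 22:00, Fri 14:00] → overlapped-by → yes.
Z [Mon 16:00, Tue 04:00] → overlaps → yes.
Result: A, B, D, R, V, W, Z.

A, B, D, R, V, W, Z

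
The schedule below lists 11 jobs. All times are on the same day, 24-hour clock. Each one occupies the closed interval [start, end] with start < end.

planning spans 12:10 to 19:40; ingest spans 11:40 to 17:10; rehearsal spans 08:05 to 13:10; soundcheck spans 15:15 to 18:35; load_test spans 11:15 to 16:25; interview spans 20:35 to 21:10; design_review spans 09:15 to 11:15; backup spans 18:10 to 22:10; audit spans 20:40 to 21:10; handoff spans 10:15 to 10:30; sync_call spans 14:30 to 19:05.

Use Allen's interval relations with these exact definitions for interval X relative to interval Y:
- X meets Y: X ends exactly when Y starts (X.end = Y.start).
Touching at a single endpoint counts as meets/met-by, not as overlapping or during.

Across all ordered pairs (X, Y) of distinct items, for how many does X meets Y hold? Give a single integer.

Checking all 110 ordered pairs for relation 'meets'; matching pairs in alphabetical order:
(design_review, load_test): design_review meets load_test ✓
Count: 1.

1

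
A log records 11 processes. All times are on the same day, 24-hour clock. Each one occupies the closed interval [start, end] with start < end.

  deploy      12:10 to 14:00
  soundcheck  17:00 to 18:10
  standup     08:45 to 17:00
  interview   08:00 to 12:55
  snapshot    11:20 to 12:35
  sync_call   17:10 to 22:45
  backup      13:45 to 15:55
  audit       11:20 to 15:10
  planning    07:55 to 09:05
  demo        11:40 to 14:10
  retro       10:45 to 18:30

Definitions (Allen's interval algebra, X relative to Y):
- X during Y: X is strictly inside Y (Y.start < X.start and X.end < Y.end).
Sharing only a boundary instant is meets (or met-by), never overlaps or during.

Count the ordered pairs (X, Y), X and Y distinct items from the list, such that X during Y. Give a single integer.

15

Checking all 110 ordered pairs for relation 'during'; matching pairs in alphabetical order:
(audit, retro): audit during retro ✓
(audit, standup): audit during standup ✓
(backup, retro): backup during retro ✓
(backup, standup): backup during standup ✓
(demo, audit): demo during audit ✓
(demo, retro): demo during retro ✓
(demo, standup): demo during standup ✓
(deploy, audit): deploy during audit ✓
(deploy, demo): deploy during demo ✓
(deploy, retro): deploy during retro ✓
(deploy, standup): deploy during standup ✓
(snapshot, interview): snapshot during interview ✓
(snapshot, retro): snapshot during retro ✓
(snapshot, standup): snapshot during standup ✓
(soundcheck, retro): soundcheck during retro ✓
Count: 15.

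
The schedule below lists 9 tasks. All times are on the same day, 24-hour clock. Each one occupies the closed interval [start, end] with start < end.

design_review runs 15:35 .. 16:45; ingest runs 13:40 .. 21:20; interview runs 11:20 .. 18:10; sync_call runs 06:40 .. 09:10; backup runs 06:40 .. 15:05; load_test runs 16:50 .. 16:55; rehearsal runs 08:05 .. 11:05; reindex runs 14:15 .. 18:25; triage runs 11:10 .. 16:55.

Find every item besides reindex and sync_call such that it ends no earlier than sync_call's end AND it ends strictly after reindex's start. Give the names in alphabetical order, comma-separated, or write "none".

backup, design_review, ingest, interview, load_test, triage

Conditions: its end is no earlier than sync_call's end (X.end >= 09:10) AND its end is strictly after reindex's start (X.end > 14:15).
backup: end 15:05 >= 09:10? ✓; end 15:05 > 14:15? ✓ → yes.
design_review: end 16:45 >= 09:10? ✓; end 16:45 > 14:15? ✓ → yes.
ingest: end 21:20 >= 09:10? ✓; end 21:20 > 14:15? ✓ → yes.
interview: end 18:10 >= 09:10? ✓; end 18:10 > 14:15? ✓ → yes.
load_test: end 16:55 >= 09:10? ✓; end 16:55 > 14:15? ✓ → yes.
rehearsal: end 11:05 >= 09:10? ✓; end 11:05 > 14:15? ✗ → no.
triage: end 16:55 >= 09:10? ✓; end 16:55 > 14:15? ✓ → yes.
Result: backup, design_review, ingest, interview, load_test, triage.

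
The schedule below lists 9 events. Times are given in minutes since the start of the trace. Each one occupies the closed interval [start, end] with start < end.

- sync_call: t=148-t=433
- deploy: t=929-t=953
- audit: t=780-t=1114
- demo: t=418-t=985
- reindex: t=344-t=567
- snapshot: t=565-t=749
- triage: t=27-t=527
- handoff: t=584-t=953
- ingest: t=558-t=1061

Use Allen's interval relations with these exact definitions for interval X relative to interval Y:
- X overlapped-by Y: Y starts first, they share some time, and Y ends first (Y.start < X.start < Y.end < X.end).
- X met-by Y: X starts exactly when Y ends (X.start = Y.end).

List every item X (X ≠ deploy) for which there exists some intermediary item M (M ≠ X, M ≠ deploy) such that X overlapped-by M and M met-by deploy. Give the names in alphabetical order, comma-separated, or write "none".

Target deploy = [t=929, t=953].
Intermediaries M with M met-by deploy: none.
Union: none.

none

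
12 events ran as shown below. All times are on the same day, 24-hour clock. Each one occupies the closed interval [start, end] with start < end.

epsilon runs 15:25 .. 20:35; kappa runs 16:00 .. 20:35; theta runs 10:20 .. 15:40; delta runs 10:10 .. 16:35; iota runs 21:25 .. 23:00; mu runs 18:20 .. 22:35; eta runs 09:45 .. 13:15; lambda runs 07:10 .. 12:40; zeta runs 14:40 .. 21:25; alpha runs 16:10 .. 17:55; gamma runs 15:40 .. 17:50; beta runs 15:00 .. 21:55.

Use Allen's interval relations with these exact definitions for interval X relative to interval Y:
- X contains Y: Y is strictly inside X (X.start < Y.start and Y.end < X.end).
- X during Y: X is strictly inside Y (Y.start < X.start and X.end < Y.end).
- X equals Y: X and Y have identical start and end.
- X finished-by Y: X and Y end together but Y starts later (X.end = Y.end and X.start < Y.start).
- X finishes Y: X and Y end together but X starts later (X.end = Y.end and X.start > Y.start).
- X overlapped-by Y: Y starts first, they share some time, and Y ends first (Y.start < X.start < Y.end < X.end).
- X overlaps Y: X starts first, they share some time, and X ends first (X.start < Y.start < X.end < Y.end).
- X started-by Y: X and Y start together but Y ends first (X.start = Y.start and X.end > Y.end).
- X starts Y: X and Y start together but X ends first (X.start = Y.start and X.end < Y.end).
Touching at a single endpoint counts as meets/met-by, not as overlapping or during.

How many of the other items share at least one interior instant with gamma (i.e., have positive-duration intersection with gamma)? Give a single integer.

Target gamma = [15:40, 17:50].
alpha [16:10, 17:55] → overlapped-by → counts.
beta [15:00, 21:55] → contains → counts.
delta [10:10, 16:35] → overlaps → counts.
epsilon [15:25, 20:35] → contains → counts.
eta [09:45, 13:15] → before → no.
iota [21:25, 23:00] → after → no.
kappa [16:00, 20:35] → overlapped-by → counts.
lambda [07:10, 12:40] → before → no.
mu [18:20, 22:35] → after → no.
theta [10:20, 15:40] → meets → no.
zeta [14:40, 21:25] → contains → counts.
Total: 6.

6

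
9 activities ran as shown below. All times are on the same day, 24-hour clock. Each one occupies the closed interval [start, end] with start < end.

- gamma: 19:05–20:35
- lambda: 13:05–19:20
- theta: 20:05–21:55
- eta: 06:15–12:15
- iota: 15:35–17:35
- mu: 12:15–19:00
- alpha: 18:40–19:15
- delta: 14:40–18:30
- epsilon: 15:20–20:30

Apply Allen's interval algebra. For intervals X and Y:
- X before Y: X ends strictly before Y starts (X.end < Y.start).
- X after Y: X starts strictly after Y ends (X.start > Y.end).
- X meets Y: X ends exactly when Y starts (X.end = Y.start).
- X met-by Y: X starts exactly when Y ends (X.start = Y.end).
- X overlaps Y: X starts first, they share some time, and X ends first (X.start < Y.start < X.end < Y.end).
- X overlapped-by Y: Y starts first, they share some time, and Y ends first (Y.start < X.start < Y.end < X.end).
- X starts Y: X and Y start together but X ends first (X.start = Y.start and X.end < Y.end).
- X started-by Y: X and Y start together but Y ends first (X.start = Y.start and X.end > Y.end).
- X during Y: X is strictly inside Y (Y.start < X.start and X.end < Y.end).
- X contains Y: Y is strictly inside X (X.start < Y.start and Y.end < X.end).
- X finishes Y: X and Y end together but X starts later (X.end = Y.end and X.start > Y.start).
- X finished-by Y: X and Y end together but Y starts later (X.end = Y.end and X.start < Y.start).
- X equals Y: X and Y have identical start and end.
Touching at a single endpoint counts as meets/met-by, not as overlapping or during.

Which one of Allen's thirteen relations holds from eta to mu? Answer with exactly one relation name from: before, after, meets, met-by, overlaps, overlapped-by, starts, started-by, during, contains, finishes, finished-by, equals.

meets

eta = [06:15, 12:15]; mu = [12:15, 19:00].
Compare endpoints: eta.start < mu.start, eta.start < mu.end, eta.end = mu.start, eta.end < mu.end.
That pattern is 'meets'.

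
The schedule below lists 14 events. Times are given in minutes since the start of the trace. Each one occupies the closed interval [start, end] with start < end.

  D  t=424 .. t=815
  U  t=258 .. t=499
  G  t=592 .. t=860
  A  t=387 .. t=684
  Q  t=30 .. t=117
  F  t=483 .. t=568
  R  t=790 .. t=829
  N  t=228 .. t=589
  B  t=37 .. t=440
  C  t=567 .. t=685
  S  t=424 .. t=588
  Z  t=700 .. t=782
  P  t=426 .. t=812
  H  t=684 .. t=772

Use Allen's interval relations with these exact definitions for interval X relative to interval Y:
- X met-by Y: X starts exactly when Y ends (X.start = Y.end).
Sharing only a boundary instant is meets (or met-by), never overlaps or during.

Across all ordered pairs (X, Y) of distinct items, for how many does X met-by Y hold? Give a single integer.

Checking all 182 ordered pairs for relation 'met-by'; matching pairs in alphabetical order:
(H, A): H met-by A ✓
Count: 1.

1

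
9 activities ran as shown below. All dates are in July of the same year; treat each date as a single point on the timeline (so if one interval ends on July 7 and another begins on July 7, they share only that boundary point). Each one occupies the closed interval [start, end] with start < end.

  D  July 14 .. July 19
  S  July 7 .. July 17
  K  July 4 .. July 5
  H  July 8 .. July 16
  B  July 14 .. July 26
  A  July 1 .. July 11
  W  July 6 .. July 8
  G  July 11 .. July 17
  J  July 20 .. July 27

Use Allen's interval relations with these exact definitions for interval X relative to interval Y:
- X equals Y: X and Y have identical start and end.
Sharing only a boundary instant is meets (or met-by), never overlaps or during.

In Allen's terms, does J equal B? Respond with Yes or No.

J = [July 20, July 27], B = [July 14, July 26].
Actual relation of J to B: overlapped-by.
Asked whether 'equals' holds → No.

No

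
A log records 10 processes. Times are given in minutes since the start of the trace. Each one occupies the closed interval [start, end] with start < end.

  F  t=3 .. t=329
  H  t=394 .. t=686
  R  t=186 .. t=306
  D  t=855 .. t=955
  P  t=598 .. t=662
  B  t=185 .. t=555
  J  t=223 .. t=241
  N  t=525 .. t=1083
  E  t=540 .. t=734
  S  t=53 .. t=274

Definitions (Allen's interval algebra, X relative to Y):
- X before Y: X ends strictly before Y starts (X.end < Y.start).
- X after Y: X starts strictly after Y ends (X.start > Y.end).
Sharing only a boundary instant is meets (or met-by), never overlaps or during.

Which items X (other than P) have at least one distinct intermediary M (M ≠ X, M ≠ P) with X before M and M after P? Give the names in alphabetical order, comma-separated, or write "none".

Target P = [t=598, t=662].
Intermediaries M with M after P: D.
Via D — items with X before D: B, E, F, H, J, R, S.
Union: B, E, F, H, J, R, S.

B, E, F, H, J, R, S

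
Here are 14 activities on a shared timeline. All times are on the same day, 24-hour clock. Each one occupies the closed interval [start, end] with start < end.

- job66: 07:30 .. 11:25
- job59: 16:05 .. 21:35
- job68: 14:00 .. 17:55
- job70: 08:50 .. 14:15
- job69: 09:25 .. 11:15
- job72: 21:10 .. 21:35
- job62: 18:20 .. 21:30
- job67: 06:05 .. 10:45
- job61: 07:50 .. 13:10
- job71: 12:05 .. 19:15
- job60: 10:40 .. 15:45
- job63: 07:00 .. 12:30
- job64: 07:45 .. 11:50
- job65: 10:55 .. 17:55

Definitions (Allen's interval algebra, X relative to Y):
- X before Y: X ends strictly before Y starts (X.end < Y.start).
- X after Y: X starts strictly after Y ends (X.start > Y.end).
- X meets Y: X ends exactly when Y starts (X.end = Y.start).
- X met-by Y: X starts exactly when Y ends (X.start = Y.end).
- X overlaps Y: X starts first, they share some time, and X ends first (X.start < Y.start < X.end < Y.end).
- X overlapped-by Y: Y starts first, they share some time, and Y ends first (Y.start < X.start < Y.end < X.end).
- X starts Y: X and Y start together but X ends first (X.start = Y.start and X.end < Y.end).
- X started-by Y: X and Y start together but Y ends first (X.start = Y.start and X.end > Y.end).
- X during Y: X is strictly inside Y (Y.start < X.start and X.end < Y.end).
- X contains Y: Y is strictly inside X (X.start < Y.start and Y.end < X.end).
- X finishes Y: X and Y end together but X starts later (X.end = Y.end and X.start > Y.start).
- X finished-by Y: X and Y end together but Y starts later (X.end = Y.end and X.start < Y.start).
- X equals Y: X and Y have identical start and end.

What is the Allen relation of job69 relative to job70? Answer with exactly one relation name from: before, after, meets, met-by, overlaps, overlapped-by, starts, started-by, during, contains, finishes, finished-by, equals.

job69 = [09:25, 11:15]; job70 = [08:50, 14:15].
Compare endpoints: job69.start > job70.start, job69.start < job70.end, job69.end > job70.start, job69.end < job70.end.
That pattern is 'during'.

during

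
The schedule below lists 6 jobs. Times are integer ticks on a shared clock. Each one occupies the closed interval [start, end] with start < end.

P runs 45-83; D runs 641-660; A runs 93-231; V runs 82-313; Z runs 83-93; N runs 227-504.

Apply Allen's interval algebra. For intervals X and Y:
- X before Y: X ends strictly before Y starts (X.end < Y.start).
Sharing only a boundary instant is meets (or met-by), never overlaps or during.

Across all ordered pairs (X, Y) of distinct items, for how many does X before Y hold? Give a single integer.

Checking all 30 ordered pairs for relation 'before'; matching pairs in alphabetical order:
(A, D): A before D ✓
(N, D): N before D ✓
(P, A): P before A ✓
(P, D): P before D ✓
(P, N): P before N ✓
(V, D): V before D ✓
(Z, D): Z before D ✓
(Z, N): Z before N ✓
Count: 8.

8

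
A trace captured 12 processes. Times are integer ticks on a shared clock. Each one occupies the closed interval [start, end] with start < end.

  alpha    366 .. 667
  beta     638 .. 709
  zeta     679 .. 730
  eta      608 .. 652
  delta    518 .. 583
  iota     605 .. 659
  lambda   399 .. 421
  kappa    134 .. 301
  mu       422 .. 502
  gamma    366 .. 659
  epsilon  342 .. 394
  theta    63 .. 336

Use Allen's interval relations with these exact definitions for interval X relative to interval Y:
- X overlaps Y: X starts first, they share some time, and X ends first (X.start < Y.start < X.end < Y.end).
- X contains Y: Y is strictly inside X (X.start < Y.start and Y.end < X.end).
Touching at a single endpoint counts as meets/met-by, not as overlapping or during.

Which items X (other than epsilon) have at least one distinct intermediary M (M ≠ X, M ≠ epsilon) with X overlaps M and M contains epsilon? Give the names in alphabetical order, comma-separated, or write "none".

Target epsilon = [342, 394].
Intermediaries M with M contains epsilon: none.
Union: none.

none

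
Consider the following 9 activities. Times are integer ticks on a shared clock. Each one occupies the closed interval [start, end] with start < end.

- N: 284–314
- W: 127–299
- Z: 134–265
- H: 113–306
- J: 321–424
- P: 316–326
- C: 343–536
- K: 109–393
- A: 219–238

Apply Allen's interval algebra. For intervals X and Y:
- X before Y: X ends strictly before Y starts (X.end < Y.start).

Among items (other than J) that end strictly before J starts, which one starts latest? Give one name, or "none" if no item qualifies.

N

Target J = [321, 424].
A [219, 238] → before → candidate.
C [343, 536] → overlapped-by → excluded.
H [113, 306] → before → candidate.
K [109, 393] → overlaps → excluded.
N [284, 314] → before → candidate.
P [316, 326] → overlaps → excluded.
W [127, 299] → before → candidate.
Z [134, 265] → before → candidate.
Among candidates, latest start is 284 → N.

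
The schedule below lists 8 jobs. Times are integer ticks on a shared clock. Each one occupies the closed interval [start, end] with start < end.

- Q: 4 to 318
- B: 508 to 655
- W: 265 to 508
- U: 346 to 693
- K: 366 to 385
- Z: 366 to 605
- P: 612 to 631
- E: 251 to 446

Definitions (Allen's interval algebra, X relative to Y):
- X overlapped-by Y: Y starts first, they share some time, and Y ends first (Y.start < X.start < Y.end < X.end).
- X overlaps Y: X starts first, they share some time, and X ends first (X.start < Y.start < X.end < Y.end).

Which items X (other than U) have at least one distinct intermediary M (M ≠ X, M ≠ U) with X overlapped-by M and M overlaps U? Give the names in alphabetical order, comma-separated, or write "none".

W, Z

Target U = [346, 693].
Intermediaries M with M overlaps U: E, W.
Via E — items with X overlapped-by E: W, Z.
Via W — items with X overlapped-by W: Z.
Union: W, Z.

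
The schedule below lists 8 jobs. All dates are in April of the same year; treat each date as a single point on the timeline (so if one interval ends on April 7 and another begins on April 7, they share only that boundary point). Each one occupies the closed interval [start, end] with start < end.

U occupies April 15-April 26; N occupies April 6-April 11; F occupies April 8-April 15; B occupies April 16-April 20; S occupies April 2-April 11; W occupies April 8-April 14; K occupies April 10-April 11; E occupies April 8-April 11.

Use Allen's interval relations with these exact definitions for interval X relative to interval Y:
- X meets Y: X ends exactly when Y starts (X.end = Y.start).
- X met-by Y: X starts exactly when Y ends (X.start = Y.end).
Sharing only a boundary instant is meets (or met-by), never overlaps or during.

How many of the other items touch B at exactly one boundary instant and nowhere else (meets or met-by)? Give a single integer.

0

Target B = [April 16, April 20].
E [April 8, April 11] → before → no.
F [April 8, April 15] → before → no.
K [April 10, April 11] → before → no.
N [April 6, April 11] → before → no.
S [April 2, April 11] → before → no.
U [April 15, April 26] → contains → no.
W [April 8, April 14] → before → no.
Total: 0.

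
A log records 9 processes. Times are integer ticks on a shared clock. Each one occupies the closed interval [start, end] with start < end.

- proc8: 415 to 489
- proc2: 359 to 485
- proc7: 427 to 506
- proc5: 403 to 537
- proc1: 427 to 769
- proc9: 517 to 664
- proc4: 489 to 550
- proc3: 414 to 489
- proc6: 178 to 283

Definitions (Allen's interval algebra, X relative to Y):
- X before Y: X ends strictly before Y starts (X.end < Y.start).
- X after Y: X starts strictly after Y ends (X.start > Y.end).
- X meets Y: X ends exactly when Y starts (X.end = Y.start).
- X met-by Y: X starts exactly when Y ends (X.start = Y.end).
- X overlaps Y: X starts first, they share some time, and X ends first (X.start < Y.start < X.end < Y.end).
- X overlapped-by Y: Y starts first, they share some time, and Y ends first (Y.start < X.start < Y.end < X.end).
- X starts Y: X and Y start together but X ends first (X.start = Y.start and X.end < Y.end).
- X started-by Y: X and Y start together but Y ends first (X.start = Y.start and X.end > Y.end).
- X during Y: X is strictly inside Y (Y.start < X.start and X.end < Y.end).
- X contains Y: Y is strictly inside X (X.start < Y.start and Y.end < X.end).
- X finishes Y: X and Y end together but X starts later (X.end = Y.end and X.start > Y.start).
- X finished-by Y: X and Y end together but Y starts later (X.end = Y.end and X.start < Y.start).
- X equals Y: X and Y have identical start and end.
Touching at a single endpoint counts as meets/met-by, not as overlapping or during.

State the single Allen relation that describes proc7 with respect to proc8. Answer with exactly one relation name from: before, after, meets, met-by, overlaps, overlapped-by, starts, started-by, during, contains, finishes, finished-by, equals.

proc7 = [427, 506]; proc8 = [415, 489].
Compare endpoints: proc7.start > proc8.start, proc7.start < proc8.end, proc7.end > proc8.start, proc7.end > proc8.end.
That pattern is 'overlapped-by'.

overlapped-by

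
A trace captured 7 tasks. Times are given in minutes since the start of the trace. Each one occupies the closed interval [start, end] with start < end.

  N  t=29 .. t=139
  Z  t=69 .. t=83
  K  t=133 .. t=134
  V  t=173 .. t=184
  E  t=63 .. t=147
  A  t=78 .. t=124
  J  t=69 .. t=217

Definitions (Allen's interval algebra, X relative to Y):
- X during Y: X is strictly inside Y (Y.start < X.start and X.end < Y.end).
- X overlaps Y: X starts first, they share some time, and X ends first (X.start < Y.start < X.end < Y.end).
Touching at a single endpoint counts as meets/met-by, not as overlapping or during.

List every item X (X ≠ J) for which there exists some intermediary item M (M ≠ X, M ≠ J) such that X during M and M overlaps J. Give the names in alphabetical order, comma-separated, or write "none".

A, K, Z

Target J = [t=69, t=217].
Intermediaries M with M overlaps J: E, N.
Via E — items with X during E: A, K, Z.
Via N — items with X during N: A, K, Z.
Union: A, K, Z.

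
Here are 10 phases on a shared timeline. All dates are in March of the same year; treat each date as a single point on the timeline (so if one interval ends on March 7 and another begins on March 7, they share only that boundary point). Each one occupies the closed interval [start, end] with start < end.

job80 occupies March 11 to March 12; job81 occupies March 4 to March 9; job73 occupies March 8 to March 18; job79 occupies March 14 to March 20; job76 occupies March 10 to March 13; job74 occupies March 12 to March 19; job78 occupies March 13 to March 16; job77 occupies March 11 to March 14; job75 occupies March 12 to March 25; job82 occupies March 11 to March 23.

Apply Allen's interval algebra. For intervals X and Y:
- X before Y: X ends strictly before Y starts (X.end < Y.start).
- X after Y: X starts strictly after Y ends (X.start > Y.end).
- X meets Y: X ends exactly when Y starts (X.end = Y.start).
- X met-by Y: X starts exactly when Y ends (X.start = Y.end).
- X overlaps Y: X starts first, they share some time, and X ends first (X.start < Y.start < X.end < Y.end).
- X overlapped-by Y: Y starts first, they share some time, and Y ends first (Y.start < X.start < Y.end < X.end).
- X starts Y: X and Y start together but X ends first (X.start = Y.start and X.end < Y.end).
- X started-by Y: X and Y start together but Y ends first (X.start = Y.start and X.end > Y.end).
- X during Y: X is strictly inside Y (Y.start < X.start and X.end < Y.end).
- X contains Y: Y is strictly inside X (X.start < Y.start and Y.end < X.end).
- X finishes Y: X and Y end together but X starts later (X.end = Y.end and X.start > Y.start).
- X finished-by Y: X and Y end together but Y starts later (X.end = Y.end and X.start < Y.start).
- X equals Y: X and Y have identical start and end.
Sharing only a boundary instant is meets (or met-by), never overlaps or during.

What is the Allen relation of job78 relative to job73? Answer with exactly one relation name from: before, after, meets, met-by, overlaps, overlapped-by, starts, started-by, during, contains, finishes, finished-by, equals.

job78 = [March 13, March 16]; job73 = [March 8, March 18].
Compare endpoints: job78.start > job73.start, job78.start < job73.end, job78.end > job73.start, job78.end < job73.end.
That pattern is 'during'.

during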